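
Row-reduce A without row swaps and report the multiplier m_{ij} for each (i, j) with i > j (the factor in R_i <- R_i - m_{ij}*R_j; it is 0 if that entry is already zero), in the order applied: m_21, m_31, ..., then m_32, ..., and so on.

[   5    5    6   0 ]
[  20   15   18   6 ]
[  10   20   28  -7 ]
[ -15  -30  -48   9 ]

multipliers: 4, 2, -3, -2, 3, -3

Forward elimination:
R2 <- R2 - (4)*R1:  [  0  -5  -6   6 ]
R3 <- R3 - (2)*R1:  [  0  10  16  -7 ]
R4 <- R4 - (-3)*R1:  [   0  -15  -30    9 ]
R3 <- R3 - (-2)*R2:  [ 0  0  4  5 ]
R4 <- R4 - (3)*R2:  [   0    0  -12   -9 ]
R4 <- R4 - (-3)*R3:  [ 0  0  0  6 ]
Multipliers (in order of application): m_{21} = 4, m_{31} = 2, m_{41} = -3, m_{32} = -2, m_{42} = 3, m_{43} = -3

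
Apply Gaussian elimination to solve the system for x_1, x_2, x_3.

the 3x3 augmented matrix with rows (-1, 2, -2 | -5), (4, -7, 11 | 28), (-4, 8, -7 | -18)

Forward elimination on [A|b]:
R2 <- R2 - (-4)*R1:  [ 0  1  3  8 ]
R3 <- R3 - (4)*R1:  [ 0  0  1  2 ]
Row echelon form:
[ -1  2  -2  |  -5 ]
[  0  1   3  |   8 ]
[  0  0   1  |   2 ]
Back-substitution:
x_3 = (2) / 1 = 2
x_2 = (8 - (3)*(2)) / 1 = 2
x_1 = (-5 - (2)*(2) - (-2)*(2)) / -1 = 5

(5, 2, 2)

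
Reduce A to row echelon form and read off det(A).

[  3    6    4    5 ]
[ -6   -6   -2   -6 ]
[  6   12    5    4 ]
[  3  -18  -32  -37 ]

Forward elimination:
R2 <- R2 - (-2)*R1:  [ 0  6  6  4 ]
R3 <- R3 - (2)*R1:  [  0   0  -3  -6 ]
R4 <- R4 - (1)*R1:  [   0  -24  -36  -42 ]
R4 <- R4 - (-4)*R2:  [   0    0  -12  -26 ]
R4 <- R4 - (4)*R3:  [  0   0   0  -2 ]
Upper-triangular form:
[ 3  6   4   5 ]
[ 0  6   6   4 ]
[ 0  0  -3  -6 ]
[ 0  0   0  -2 ]
det(A) = (-1)^0 * (3) * (6) * (-3) * (-2) = 108  (0 row swaps -> sign +1)

det(A) = 108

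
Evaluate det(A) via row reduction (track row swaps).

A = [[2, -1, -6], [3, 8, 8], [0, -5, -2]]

det(A) = 132

Forward elimination:
R2 <- R2 - (3/2)*R1:  [    0  19/2    17 ]
R3 <- R3 - (-10/19)*R2:  [      0       0  132/19 ]
Upper-triangular form:
[ 2    -1      -6 ]
[ 0  19/2      17 ]
[ 0     0  132/19 ]
det(A) = (-1)^0 * (2) * (19/2) * (132/19) = 132  (0 row swaps -> sign +1)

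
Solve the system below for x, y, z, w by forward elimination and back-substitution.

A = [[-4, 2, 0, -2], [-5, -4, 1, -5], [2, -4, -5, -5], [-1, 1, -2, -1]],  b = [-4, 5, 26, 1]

Forward elimination on [A|b]:
R2 <- R2 - (5/4)*R1:  [     0  -13/2      1   -5/2     10 ]
R3 <- R3 - (-1/2)*R1:  [  0  -3  -5  -6  24 ]
R4 <- R4 - (1/4)*R1:  [    0   1/2    -2  -1/2     2 ]
R3 <- R3 - (6/13)*R2:  [      0       0  -71/13  -63/13  252/13 ]
R4 <- R4 - (-1/13)*R2:  [      0       0  -25/13   -9/13   36/13 ]
R4 <- R4 - (25/71)*R3:  [       0        0        0    72/71  -288/71 ]
Row echelon form:
[ -4      2       0      -2  |       -4 ]
[  0  -13/2       1    -5/2  |       10 ]
[  0      0  -71/13  -63/13  |   252/13 ]
[  0      0       0   72/71  |  -288/71 ]
Back-substitution:
w = (-288/71) / (72/71) = -4
z = (252/13 - (-63/13)*(-4)) / (-71/13) = 0
y = (10 - (1)*(0) - (-5/2)*(-4)) / (-13/2) = 0
x = (-4 - (2)*(0) - (-2)*(-4)) / -4 = 3

(3, 0, 0, -4)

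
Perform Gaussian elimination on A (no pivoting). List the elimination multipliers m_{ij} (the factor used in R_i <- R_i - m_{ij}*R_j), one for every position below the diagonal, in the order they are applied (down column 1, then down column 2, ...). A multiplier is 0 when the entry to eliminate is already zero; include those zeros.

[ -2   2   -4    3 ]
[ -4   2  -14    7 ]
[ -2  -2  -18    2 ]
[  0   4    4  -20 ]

multipliers: 2, 1, 0, 2, -2, 4

Forward elimination:
R2 <- R2 - (2)*R1:  [  0  -2  -6   1 ]
R3 <- R3 - (1)*R1:  [   0   -4  -14   -1 ]
R4: entry in column 1 is already 0 -> m_{41} = 0 (no row operation needed)
R3 <- R3 - (2)*R2:  [  0   0  -2  -3 ]
R4 <- R4 - (-2)*R2:  [   0    0   -8  -18 ]
R4 <- R4 - (4)*R3:  [  0   0   0  -6 ]
Multipliers (in order of application): m_{21} = 2, m_{31} = 1, m_{41} = 0, m_{32} = 2, m_{42} = -2, m_{43} = 4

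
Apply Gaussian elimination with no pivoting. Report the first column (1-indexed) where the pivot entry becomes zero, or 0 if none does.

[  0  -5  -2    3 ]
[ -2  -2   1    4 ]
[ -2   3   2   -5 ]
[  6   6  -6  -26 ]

Naive forward elimination:
Pivot entry (1,1) is zero but row 2 has -2 in column 1 -> naive elimination stops; a row interchange (e.g. R1 <-> R2) would be required here.

first zero-pivot column = 1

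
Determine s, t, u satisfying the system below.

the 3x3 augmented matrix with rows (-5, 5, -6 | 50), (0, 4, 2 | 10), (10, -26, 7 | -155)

(1, 5, -5)

Forward elimination on [A|b]:
R3 <- R3 - (-2)*R1:  [   0  -16   -5  -55 ]
R3 <- R3 - (-4)*R2:  [   0    0    3  -15 ]
Row echelon form:
[ -5  5  -6  |   50 ]
[  0  4   2  |   10 ]
[  0  0   3  |  -15 ]
Back-substitution:
u = (-15) / 3 = -5
t = (10 - (2)*(-5)) / 4 = 5
s = (50 - (5)*(5) - (-6)*(-5)) / -5 = 1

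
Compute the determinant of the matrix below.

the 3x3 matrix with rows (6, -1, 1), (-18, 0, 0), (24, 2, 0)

Forward elimination:
R2 <- R2 - (-3)*R1:  [  0  -3   3 ]
R3 <- R3 - (4)*R1:  [  0   6  -4 ]
R3 <- R3 - (-2)*R2:  [ 0  0  2 ]
Upper-triangular form:
[ 6  -1  1 ]
[ 0  -3  3 ]
[ 0   0  2 ]
det(A) = (-1)^0 * (6) * (-3) * (2) = -36  (0 row swaps -> sign +1)

det(A) = -36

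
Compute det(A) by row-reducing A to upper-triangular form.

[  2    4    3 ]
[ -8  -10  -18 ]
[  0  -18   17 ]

Forward elimination:
R2 <- R2 - (-4)*R1:  [  0   6  -6 ]
R3 <- R3 - (-3)*R2:  [  0   0  -1 ]
Upper-triangular form:
[ 2  4   3 ]
[ 0  6  -6 ]
[ 0  0  -1 ]
det(A) = (-1)^0 * (2) * (6) * (-1) = -12  (0 row swaps -> sign +1)

det(A) = -12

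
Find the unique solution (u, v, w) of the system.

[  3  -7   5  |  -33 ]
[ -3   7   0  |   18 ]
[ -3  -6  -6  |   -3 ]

(1, 3, -3)

Forward elimination on [A|b]:
R2 <- R2 - (-1)*R1:  [   0    0    5  -15 ]
R3 <- R3 - (-1)*R1:  [   0  -13   -1  -36 ]
R2 <-> R3   (pivot in column 2 was zero)
[ 3   -7   5  -33 ]
[ 0  -13  -1  -36 ]
[ 0    0   5  -15 ]
Row echelon form:
[ 3   -7   5  |  -33 ]
[ 0  -13  -1  |  -36 ]
[ 0    0   5  |  -15 ]
Back-substitution:
w = (-15) / 5 = -3
v = (-36 - (-1)*(-3)) / -13 = 3
u = (-33 - (-7)*(3) - (5)*(-3)) / 3 = 1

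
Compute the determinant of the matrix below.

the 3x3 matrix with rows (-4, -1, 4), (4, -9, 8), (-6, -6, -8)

Forward elimination:
R2 <- R2 - (-1)*R1:  [   0  -10   12 ]
R3 <- R3 - (3/2)*R1:  [    0  -9/2   -14 ]
R3 <- R3 - (9/20)*R2:  [     0      0  -97/5 ]
Upper-triangular form:
[ -4   -1      4 ]
[  0  -10     12 ]
[  0    0  -97/5 ]
det(A) = (-1)^0 * (-4) * (-10) * (-97/5) = -776  (0 row swaps -> sign +1)

det(A) = -776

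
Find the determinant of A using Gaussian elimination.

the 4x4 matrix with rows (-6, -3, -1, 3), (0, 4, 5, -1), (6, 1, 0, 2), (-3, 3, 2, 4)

det(A) = -468

Forward elimination:
R3 <- R3 - (-1)*R1:  [  0  -2  -1   5 ]
R4 <- R4 - (1/2)*R1:  [   0  9/2  5/2  5/2 ]
R3 <- R3 - (-1/2)*R2:  [   0    0  3/2  9/2 ]
R4 <- R4 - (9/8)*R2:  [     0      0  -25/8   29/8 ]
R4 <- R4 - (-25/12)*R3:  [  0   0   0  13 ]
Upper-triangular form:
[ -6  -3   -1    3 ]
[  0   4    5   -1 ]
[  0   0  3/2  9/2 ]
[  0   0    0   13 ]
det(A) = (-1)^0 * (-6) * (4) * (3/2) * (13) = -468  (0 row swaps -> sign +1)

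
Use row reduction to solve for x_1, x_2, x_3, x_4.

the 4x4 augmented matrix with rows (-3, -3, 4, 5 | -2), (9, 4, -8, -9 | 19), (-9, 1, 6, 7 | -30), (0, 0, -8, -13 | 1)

Forward elimination on [A|b]:
R2 <- R2 - (-3)*R1:  [  0  -5   4   6  13 ]
R3 <- R3 - (3)*R1:  [   0   10   -6   -8  -24 ]
R3 <- R3 - (-2)*R2:  [ 0  0  2  4  2 ]
R4 <- R4 - (-4)*R3:  [ 0  0  0  3  9 ]
Row echelon form:
[ -3  -3  4  5  |  -2 ]
[  0  -5  4  6  |  13 ]
[  0   0  2  4  |   2 ]
[  0   0  0  3  |   9 ]
Back-substitution:
x_4 = (9) / 3 = 3
x_3 = (2 - (4)*(3)) / 2 = -5
x_2 = (13 - (4)*(-5) - (6)*(3)) / -5 = -3
x_1 = (-2 - (-3)*(-3) - (4)*(-5) - (5)*(3)) / -3 = 2

(2, -3, -5, 3)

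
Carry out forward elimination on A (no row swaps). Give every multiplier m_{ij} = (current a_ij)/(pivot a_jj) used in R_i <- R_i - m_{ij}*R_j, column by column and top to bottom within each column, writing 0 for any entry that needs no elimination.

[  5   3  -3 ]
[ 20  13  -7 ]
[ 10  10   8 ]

multipliers: 4, 2, 4

Forward elimination:
R2 <- R2 - (4)*R1:  [ 0  1  5 ]
R3 <- R3 - (2)*R1:  [  0   4  14 ]
R3 <- R3 - (4)*R2:  [  0   0  -6 ]
Multipliers (in order of application): m_{21} = 4, m_{31} = 2, m_{32} = 4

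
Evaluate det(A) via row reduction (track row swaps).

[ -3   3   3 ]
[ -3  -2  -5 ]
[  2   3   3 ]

det(A) = -45

Forward elimination:
R2 <- R2 - (1)*R1:  [  0  -5  -8 ]
R3 <- R3 - (-2/3)*R1:  [ 0  5  5 ]
R3 <- R3 - (-1)*R2:  [  0   0  -3 ]
Upper-triangular form:
[ -3   3   3 ]
[  0  -5  -8 ]
[  0   0  -3 ]
det(A) = (-1)^0 * (-3) * (-5) * (-3) = -45  (0 row swaps -> sign +1)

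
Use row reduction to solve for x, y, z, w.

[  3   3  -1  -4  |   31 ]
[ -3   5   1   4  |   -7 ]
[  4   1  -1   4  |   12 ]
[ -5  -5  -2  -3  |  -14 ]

Forward elimination on [A|b]:
R2 <- R2 - (-1)*R1:  [  0   8   0   0  24 ]
R3 <- R3 - (4/3)*R1:  [     0     -3    1/3   28/3  -88/3 ]
R4 <- R4 - (-5/3)*R1:  [     0      0  -11/3  -29/3  113/3 ]
R3 <- R3 - (-3/8)*R2:  [     0      0    1/3   28/3  -61/3 ]
R4 <- R4 - (-11)*R3:  [    0     0     0    93  -186 ]
Row echelon form:
[ 3  3   -1    -4  |     31 ]
[ 0  8    0     0  |     24 ]
[ 0  0  1/3  28/3  |  -61/3 ]
[ 0  0    0    93  |   -186 ]
Back-substitution:
w = (-186) / 93 = -2
z = (-61/3 - (28/3)*(-2)) / (1/3) = -5
y = (24) / 8 = 3
x = (31 - (3)*(3) - (-1)*(-5) - (-4)*(-2)) / 3 = 3

(3, 3, -5, -2)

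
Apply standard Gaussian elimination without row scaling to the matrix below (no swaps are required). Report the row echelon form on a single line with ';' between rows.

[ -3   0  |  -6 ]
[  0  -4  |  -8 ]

Forward elimination:
Row echelon form:
[ -3   0  |  -6 ]
[  0  -4  |  -8 ]

REF = [-3 0 -6; 0 -4 -8]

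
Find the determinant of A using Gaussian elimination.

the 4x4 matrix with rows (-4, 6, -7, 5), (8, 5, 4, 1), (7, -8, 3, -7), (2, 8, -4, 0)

det(A) = -2452

Forward elimination:
R2 <- R2 - (-2)*R1:  [   0   17  -10   11 ]
R3 <- R3 - (-7/4)*R1:  [     0    5/2  -37/4    7/4 ]
R4 <- R4 - (-1/2)*R1:  [     0     11  -15/2    5/2 ]
R3 <- R3 - (5/34)*R2:  [       0        0  -529/68     9/68 ]
R4 <- R4 - (11/17)*R2:  [       0        0   -35/34  -157/34 ]
R4 <- R4 - (70/529)*R3:  [         0          0          0  -2452/529 ]
Upper-triangular form:
[ -4   6       -7          5 ]
[  0  17      -10         11 ]
[  0   0  -529/68       9/68 ]
[  0   0        0  -2452/529 ]
det(A) = (-1)^0 * (-4) * (17) * (-529/68) * (-2452/529) = -2452  (0 row swaps -> sign +1)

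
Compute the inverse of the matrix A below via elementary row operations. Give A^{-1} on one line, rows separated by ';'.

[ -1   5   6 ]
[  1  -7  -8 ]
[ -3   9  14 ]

inverse = [-13/2 -4 1/2; 5/2 1 -1/2; -3 -3/2 1/2]

Gauss-Jordan on [A | I]:
R1 <- (1/-1)*R1:  [  1  -5  -6  |  -1   0   0 ]
R2 <- R2 - (1)*R1:  [  0  -2  -2  |   1   1   0 ]
R3 <- R3 - (-3)*R1:  [  0  -6  -4  |  -3   0   1 ]
R2 <- (1/-2)*R2:  [    0     1     1  |  -1/2  -1/2     0 ]
R1 <- R1 - (-5)*R2:  [    1     0    -1  |  -7/2  -5/2     0 ]
R3 <- R3 - (-6)*R2:  [  0   0   2  |  -6  -3   1 ]
R3 <- (1/2)*R3:  [    0     0     1  |    -3  -3/2   1/2 ]
R1 <- R1 - (-1)*R3:  [     1      0      0  |  -13/2     -4    1/2 ]
R2 <- R2 - (1)*R3:  [    0     1     0  |   5/2     1  -1/2 ]
Right block of [I | A^{-1}] is the inverse:
[ -13/2    -4   1/2 ]
[   5/2     1  -1/2 ]
[    -3  -3/2   1/2 ]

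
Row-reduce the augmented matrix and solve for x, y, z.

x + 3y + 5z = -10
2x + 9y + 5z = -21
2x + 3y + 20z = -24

Forward elimination on [A|b]:
R2 <- R2 - (2)*R1:  [  0   3  -5  -1 ]
R3 <- R3 - (2)*R1:  [  0  -3  10  -4 ]
R3 <- R3 - (-1)*R2:  [  0   0   5  -5 ]
Row echelon form:
[ 1  3   5  |  -10 ]
[ 0  3  -5  |   -1 ]
[ 0  0   5  |   -5 ]
Back-substitution:
z = (-5) / 5 = -1
y = (-1 - (-5)*(-1)) / 3 = -2
x = (-10 - (3)*(-2) - (5)*(-1)) / 1 = 1

(1, -2, -1)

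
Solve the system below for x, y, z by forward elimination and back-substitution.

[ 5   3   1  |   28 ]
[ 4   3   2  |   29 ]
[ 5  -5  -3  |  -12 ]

Forward elimination on [A|b]:
R2 <- R2 - (4/5)*R1:  [    0   3/5   6/5  33/5 ]
R3 <- R3 - (1)*R1:  [   0   -8   -4  -40 ]
R3 <- R3 - (-40/3)*R2:  [  0   0  12  48 ]
Row echelon form:
[ 5    3    1  |    28 ]
[ 0  3/5  6/5  |  33/5 ]
[ 0    0   12  |    48 ]
Back-substitution:
z = (48) / 12 = 4
y = (33/5 - (6/5)*(4)) / (3/5) = 3
x = (28 - (3)*(3) - (1)*(4)) / 5 = 3

(3, 3, 4)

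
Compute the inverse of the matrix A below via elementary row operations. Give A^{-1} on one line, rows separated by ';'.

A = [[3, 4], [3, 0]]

Gauss-Jordan on [A | I]:
R1 <- (1/3)*R1:  [   1  4/3  |  1/3    0 ]
R2 <- R2 - (3)*R1:  [  0  -4  |  -1   1 ]
R2 <- (1/-4)*R2:  [    0     1  |   1/4  -1/4 ]
R1 <- R1 - (4/3)*R2:  [   1    0  |    0  1/3 ]
Right block of [I | A^{-1}] is the inverse:
[   0   1/3 ]
[ 1/4  -1/4 ]

inverse = [0 1/3; 1/4 -1/4]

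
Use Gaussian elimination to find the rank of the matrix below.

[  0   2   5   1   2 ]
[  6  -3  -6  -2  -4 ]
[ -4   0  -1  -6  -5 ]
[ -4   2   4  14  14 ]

Row reduction:
R1 <-> R2   (pivot in column 1 was zero)
[  6  -3  -6  -2  -4 ]
[  0   2   5   1   2 ]
[ -4   0  -1  -6  -5 ]
[ -4   2   4  14  14 ]
R3 <- R3 - (-2/3)*R1:  [     0     -2     -5  -22/3  -23/3 ]
R4 <- R4 - (-2/3)*R1:  [    0     0     0  38/3  34/3 ]
R3 <- R3 - (-1)*R2:  [     0      0      0  -19/3  -17/3 ]
R4 <- R4 - (-2)*R3:  [ 0  0  0  0  0 ]
Row echelon form:
[ 6  -3  -6     -2     -4 ]
[ 0   2   5      1      2 ]
[ 0   0   0  -19/3  -17/3 ]
[ 0   0   0      0      0 ]
Nonzero rows / pivot columns: 3

rank(A) = 3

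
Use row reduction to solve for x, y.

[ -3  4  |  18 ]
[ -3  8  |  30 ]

(-2, 3)

Forward elimination on [A|b]:
R2 <- R2 - (1)*R1:  [  0   4  12 ]
Row echelon form:
[ -3  4  |  18 ]
[  0  4  |  12 ]
Back-substitution:
y = (12) / 4 = 3
x = (18 - (4)*(3)) / -3 = -2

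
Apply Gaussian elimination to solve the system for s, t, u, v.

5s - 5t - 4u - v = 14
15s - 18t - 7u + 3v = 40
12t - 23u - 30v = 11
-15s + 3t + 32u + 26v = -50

Forward elimination on [A|b]:
R2 <- R2 - (3)*R1:  [  0  -3   5   6  -2 ]
R4 <- R4 - (-3)*R1:  [   0  -12   20   23   -8 ]
R3 <- R3 - (-4)*R2:  [  0   0  -3  -6   3 ]
R4 <- R4 - (4)*R2:  [  0   0   0  -1   0 ]
Row echelon form:
[ 5  -5  -4  -1  |  14 ]
[ 0  -3   5   6  |  -2 ]
[ 0   0  -3  -6  |   3 ]
[ 0   0   0  -1  |   0 ]
Back-substitution:
v = (0) / -1 = 0
u = (3 - (-6)*(0)) / -3 = -1
t = (-2 - (5)*(-1) - (6)*(0)) / -3 = -1
s = (14 - (-5)*(-1) - (-4)*(-1) - (-1)*(0)) / 5 = 1

(1, -1, -1, 0)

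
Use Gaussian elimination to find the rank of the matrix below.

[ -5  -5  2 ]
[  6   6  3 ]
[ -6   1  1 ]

Row reduction:
R2 <- R2 - (-6/5)*R1:  [    0     0  27/5 ]
R3 <- R3 - (6/5)*R1:  [    0     7  -7/5 ]
R2 <-> R3   (pivot in column 2 was zero)
[ -5  -5     2 ]
[  0   7  -7/5 ]
[  0   0  27/5 ]
Row echelon form:
[ -5  -5     2 ]
[  0   7  -7/5 ]
[  0   0  27/5 ]
Nonzero rows / pivot columns: 3

rank(A) = 3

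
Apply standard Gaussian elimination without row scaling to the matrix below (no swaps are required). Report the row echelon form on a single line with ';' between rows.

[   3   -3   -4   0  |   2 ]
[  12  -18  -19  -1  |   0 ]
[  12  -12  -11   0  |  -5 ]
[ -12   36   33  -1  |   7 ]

REF = [3 -3 -4 0 2; 0 -6 -3 -1 -8; 0 0 5 0 -13; 0 0 0 -5 -4]

Forward elimination:
R2 <- R2 - (4)*R1:  [  0  -6  -3  -1  -8 ]
R3 <- R3 - (4)*R1:  [   0    0    5    0  -13 ]
R4 <- R4 - (-4)*R1:  [  0  24  17  -1  15 ]
R4 <- R4 - (-4)*R2:  [   0    0    5   -5  -17 ]
R4 <- R4 - (1)*R3:  [  0   0   0  -5  -4 ]
Row echelon form:
[ 3  -3  -4   0  |    2 ]
[ 0  -6  -3  -1  |   -8 ]
[ 0   0   5   0  |  -13 ]
[ 0   0   0  -5  |   -4 ]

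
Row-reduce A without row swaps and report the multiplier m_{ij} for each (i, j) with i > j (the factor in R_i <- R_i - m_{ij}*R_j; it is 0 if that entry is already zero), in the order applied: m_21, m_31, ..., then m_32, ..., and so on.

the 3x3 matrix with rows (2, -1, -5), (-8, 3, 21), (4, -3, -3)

multipliers: -4, 2, 1

Forward elimination:
R2 <- R2 - (-4)*R1:  [  0  -1   1 ]
R3 <- R3 - (2)*R1:  [  0  -1   7 ]
R3 <- R3 - (1)*R2:  [ 0  0  6 ]
Multipliers (in order of application): m_{21} = -4, m_{31} = 2, m_{32} = 1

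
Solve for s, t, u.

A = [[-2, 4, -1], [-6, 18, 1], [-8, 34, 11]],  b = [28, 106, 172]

Forward elimination on [A|b]:
R2 <- R2 - (3)*R1:  [  0   6   4  22 ]
R3 <- R3 - (4)*R1:  [  0  18  15  60 ]
R3 <- R3 - (3)*R2:  [  0   0   3  -6 ]
Row echelon form:
[ -2  4  -1  |  28 ]
[  0  6   4  |  22 ]
[  0  0   3  |  -6 ]
Back-substitution:
u = (-6) / 3 = -2
t = (22 - (4)*(-2)) / 6 = 5
s = (28 - (4)*(5) - (-1)*(-2)) / -2 = -3

(-3, 5, -2)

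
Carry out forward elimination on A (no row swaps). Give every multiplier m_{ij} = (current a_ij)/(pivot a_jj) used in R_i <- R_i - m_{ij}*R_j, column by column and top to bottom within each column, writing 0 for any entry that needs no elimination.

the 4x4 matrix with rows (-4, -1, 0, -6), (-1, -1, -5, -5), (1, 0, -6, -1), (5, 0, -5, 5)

Forward elimination:
R2 <- R2 - (1/4)*R1:  [    0  -3/4    -5  -7/2 ]
R3 <- R3 - (-1/4)*R1:  [    0  -1/4    -6  -5/2 ]
R4 <- R4 - (-5/4)*R1:  [    0  -5/4    -5  -5/2 ]
R3 <- R3 - (1/3)*R2:  [     0      0  -13/3   -4/3 ]
R4 <- R4 - (5/3)*R2:  [    0     0  10/3  10/3 ]
R4 <- R4 - (-10/13)*R3:  [     0      0      0  30/13 ]
Multipliers (in order of application): m_{21} = 1/4, m_{31} = -1/4, m_{41} = -5/4, m_{32} = 1/3, m_{42} = 5/3, m_{43} = -10/13

multipliers: 1/4, -1/4, -5/4, 1/3, 5/3, -10/13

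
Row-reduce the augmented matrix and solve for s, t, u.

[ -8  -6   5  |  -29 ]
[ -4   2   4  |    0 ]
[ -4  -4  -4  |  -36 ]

(4, 2, 3)

Forward elimination on [A|b]:
R2 <- R2 - (1/2)*R1:  [    0     5   3/2  29/2 ]
R3 <- R3 - (1/2)*R1:  [     0     -1  -13/2  -43/2 ]
R3 <- R3 - (-1/5)*R2:  [     0      0  -31/5  -93/5 ]
Row echelon form:
[ -8  -6      5  |    -29 ]
[  0   5    3/2  |   29/2 ]
[  0   0  -31/5  |  -93/5 ]
Back-substitution:
u = (-93/5) / (-31/5) = 3
t = (29/2 - (3/2)*(3)) / 5 = 2
s = (-29 - (-6)*(2) - (5)*(3)) / -8 = 4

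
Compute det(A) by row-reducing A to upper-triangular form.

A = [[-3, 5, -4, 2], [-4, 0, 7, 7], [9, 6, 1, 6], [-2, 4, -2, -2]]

Forward elimination:
R2 <- R2 - (4/3)*R1:  [     0  -20/3   37/3   13/3 ]
R3 <- R3 - (-3)*R1:  [   0   21  -11   12 ]
R4 <- R4 - (2/3)*R1:  [     0    2/3    2/3  -10/3 ]
R3 <- R3 - (-63/20)*R2:  [      0       0  557/20  513/20 ]
R4 <- R4 - (-1/10)*R2:  [      0       0   19/10  -29/10 ]
R4 <- R4 - (38/557)*R3:  [         0          0          0  -2590/557 ]
Upper-triangular form:
[ -3      5      -4          2 ]
[  0  -20/3    37/3       13/3 ]
[  0      0  557/20     513/20 ]
[  0      0       0  -2590/557 ]
det(A) = (-1)^0 * (-3) * (-20/3) * (557/20) * (-2590/557) = -2590  (0 row swaps -> sign +1)

det(A) = -2590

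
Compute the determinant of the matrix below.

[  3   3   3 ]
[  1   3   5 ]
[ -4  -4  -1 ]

Forward elimination:
R2 <- R2 - (1/3)*R1:  [ 0  2  4 ]
R3 <- R3 - (-4/3)*R1:  [ 0  0  3 ]
Upper-triangular form:
[ 3  3  3 ]
[ 0  2  4 ]
[ 0  0  3 ]
det(A) = (-1)^0 * (3) * (2) * (3) = 18  (0 row swaps -> sign +1)

det(A) = 18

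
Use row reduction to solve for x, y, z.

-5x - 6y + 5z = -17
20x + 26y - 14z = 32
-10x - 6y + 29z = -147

Forward elimination on [A|b]:
R2 <- R2 - (-4)*R1:  [   0    2    6  -36 ]
R3 <- R3 - (2)*R1:  [    0     6    19  -113 ]
R3 <- R3 - (3)*R2:  [  0   0   1  -5 ]
Row echelon form:
[ -5  -6  5  |  -17 ]
[  0   2  6  |  -36 ]
[  0   0  1  |   -5 ]
Back-substitution:
z = (-5) / 1 = -5
y = (-36 - (6)*(-5)) / 2 = -3
x = (-17 - (-6)*(-3) - (5)*(-5)) / -5 = 2

(2, -3, -5)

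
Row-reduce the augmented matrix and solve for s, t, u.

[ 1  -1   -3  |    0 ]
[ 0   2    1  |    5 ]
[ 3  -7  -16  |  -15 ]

(5, 2, 1)

Forward elimination on [A|b]:
R3 <- R3 - (3)*R1:  [   0   -4   -7  -15 ]
R3 <- R3 - (-2)*R2:  [  0   0  -5  -5 ]
Row echelon form:
[ 1  -1  -3  |   0 ]
[ 0   2   1  |   5 ]
[ 0   0  -5  |  -5 ]
Back-substitution:
u = (-5) / -5 = 1
t = (5 - (1)*(1)) / 2 = 2
s = (0 - (-1)*(2) - (-3)*(1)) / 1 = 5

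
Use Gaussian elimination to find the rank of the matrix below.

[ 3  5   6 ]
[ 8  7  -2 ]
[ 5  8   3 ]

Row reduction:
R2 <- R2 - (8/3)*R1:  [     0  -19/3    -18 ]
R3 <- R3 - (5/3)*R1:  [    0  -1/3    -7 ]
R3 <- R3 - (1/19)*R2:  [       0        0  -115/19 ]
Row echelon form:
[ 3      5        6 ]
[ 0  -19/3      -18 ]
[ 0      0  -115/19 ]
Nonzero rows / pivot columns: 3

rank(A) = 3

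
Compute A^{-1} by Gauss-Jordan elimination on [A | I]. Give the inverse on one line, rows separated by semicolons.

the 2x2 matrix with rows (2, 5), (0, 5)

inverse = [1/2 -1/2; 0 1/5]

Gauss-Jordan on [A | I]:
R1 <- (1/2)*R1:  [   1  5/2  |  1/2    0 ]
R2 <- (1/5)*R2:  [   0    1  |    0  1/5 ]
R1 <- R1 - (5/2)*R2:  [    1     0  |   1/2  -1/2 ]
Right block of [I | A^{-1}] is the inverse:
[ 1/2  -1/2 ]
[   0   1/5 ]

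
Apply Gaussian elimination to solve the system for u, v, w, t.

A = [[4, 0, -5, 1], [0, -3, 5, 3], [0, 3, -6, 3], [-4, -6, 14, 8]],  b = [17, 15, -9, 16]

Forward elimination on [A|b]:
R4 <- R4 - (-1)*R1:  [  0  -6   9   9  33 ]
R3 <- R3 - (-1)*R2:  [  0   0  -1   6   6 ]
R4 <- R4 - (2)*R2:  [  0   0  -1   3   3 ]
R4 <- R4 - (1)*R3:  [  0   0   0  -3  -3 ]
Row echelon form:
[ 4   0  -5   1  |  17 ]
[ 0  -3   5   3  |  15 ]
[ 0   0  -1   6  |   6 ]
[ 0   0   0  -3  |  -3 ]
Back-substitution:
t = (-3) / -3 = 1
w = (6 - (6)*(1)) / -1 = 0
v = (15 - (5)*(0) - (3)*(1)) / -3 = -4
u = (17 - (-5)*(0) - (1)*(1)) / 4 = 4

(4, -4, 0, 1)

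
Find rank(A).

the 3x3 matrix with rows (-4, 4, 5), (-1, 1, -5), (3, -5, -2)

Row reduction:
R2 <- R2 - (1/4)*R1:  [     0      0  -25/4 ]
R3 <- R3 - (-3/4)*R1:  [   0   -2  7/4 ]
R2 <-> R3   (pivot in column 2 was zero)
[ -4   4      5 ]
[  0  -2    7/4 ]
[  0   0  -25/4 ]
Row echelon form:
[ -4   4      5 ]
[  0  -2    7/4 ]
[  0   0  -25/4 ]
Nonzero rows / pivot columns: 3

rank(A) = 3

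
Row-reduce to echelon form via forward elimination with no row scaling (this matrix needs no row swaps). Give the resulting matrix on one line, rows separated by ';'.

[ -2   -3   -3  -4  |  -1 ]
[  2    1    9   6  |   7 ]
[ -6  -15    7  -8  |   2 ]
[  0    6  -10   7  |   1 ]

REF = [-2 -3 -3 -4 -1; 0 -2 6 2 6; 0 0 -2 -2 -13; 0 0 0 5 -33]

Forward elimination:
R2 <- R2 - (-1)*R1:  [  0  -2   6   2   6 ]
R3 <- R3 - (3)*R1:  [  0  -6  16   4   5 ]
R3 <- R3 - (3)*R2:  [   0    0   -2   -2  -13 ]
R4 <- R4 - (-3)*R2:  [  0   0   8  13  19 ]
R4 <- R4 - (-4)*R3:  [   0    0    0    5  -33 ]
Row echelon form:
[ -2  -3  -3  -4  |   -1 ]
[  0  -2   6   2  |    6 ]
[  0   0  -2  -2  |  -13 ]
[  0   0   0   5  |  -33 ]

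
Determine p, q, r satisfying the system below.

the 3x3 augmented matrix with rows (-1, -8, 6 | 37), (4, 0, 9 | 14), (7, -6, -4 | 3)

Forward elimination on [A|b]:
R2 <- R2 - (-4)*R1:  [   0  -32   33  162 ]
R3 <- R3 - (-7)*R1:  [   0  -62   38  262 ]
R3 <- R3 - (31/16)*R2:  [       0        0  -415/16   -415/8 ]
Row echelon form:
[ -1   -8        6  |      37 ]
[  0  -32       33  |     162 ]
[  0    0  -415/16  |  -415/8 ]
Back-substitution:
r = (-415/8) / (-415/16) = 2
q = (162 - (33)*(2)) / -32 = -3
p = (37 - (-8)*(-3) - (6)*(2)) / -1 = -1

(-1, -3, 2)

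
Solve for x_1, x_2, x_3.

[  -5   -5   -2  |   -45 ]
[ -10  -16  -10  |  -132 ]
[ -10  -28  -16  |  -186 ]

Forward elimination on [A|b]:
R2 <- R2 - (2)*R1:  [   0   -6   -6  -42 ]
R3 <- R3 - (2)*R1:  [   0  -18  -12  -96 ]
R3 <- R3 - (3)*R2:  [  0   0   6  30 ]
Row echelon form:
[ -5  -5  -2  |  -45 ]
[  0  -6  -6  |  -42 ]
[  0   0   6  |   30 ]
Back-substitution:
x_3 = (30) / 6 = 5
x_2 = (-42 - (-6)*(5)) / -6 = 2
x_1 = (-45 - (-5)*(2) - (-2)*(5)) / -5 = 5

(5, 2, 5)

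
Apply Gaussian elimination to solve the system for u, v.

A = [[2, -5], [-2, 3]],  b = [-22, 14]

Forward elimination on [A|b]:
R2 <- R2 - (-1)*R1:  [  0  -2  -8 ]
Row echelon form:
[ 2  -5  |  -22 ]
[ 0  -2  |   -8 ]
Back-substitution:
v = (-8) / -2 = 4
u = (-22 - (-5)*(4)) / 2 = -1

(-1, 4)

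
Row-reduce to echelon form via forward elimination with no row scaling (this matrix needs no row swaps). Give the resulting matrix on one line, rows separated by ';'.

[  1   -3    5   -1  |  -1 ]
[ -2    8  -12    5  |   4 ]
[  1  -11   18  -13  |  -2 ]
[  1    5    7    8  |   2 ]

REF = [1 -3 5 -1 -1; 0 2 -2 3 2; 0 0 5 0 7; 0 0 0 -3 -19]

Forward elimination:
R2 <- R2 - (-2)*R1:  [  0   2  -2   3   2 ]
R3 <- R3 - (1)*R1:  [   0   -8   13  -12   -1 ]
R4 <- R4 - (1)*R1:  [ 0  8  2  9  3 ]
R3 <- R3 - (-4)*R2:  [ 0  0  5  0  7 ]
R4 <- R4 - (4)*R2:  [  0   0  10  -3  -5 ]
R4 <- R4 - (2)*R3:  [   0    0    0   -3  -19 ]
Row echelon form:
[ 1  -3   5  -1  |   -1 ]
[ 0   2  -2   3  |    2 ]
[ 0   0   5   0  |    7 ]
[ 0   0   0  -3  |  -19 ]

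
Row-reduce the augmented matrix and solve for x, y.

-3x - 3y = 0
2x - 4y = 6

(1, -1)

Forward elimination on [A|b]:
R2 <- R2 - (-2/3)*R1:  [  0  -6   6 ]
Row echelon form:
[ -3  -3  |  0 ]
[  0  -6  |  6 ]
Back-substitution:
y = (6) / -6 = -1
x = (0 - (-3)*(-1)) / -3 = 1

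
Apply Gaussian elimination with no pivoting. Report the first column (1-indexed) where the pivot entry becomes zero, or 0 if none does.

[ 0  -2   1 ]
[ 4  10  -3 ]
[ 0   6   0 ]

first zero-pivot column = 1

Naive forward elimination:
Pivot entry (1,1) is zero but row 2 has 4 in column 1 -> naive elimination stops; a row interchange (e.g. R1 <-> R2) would be required here.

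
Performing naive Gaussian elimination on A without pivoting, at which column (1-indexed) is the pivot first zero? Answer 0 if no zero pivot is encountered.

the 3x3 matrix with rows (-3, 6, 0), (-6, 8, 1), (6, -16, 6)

first zero-pivot column = 0

Naive forward elimination:
R2 <- R2 - (2)*R1:  [  0  -4   1 ]
R3 <- R3 - (-2)*R1:  [  0  -4   6 ]
R3 <- R3 - (1)*R2:  [ 0  0  5 ]
All pivots nonzero; naive elimination completes without hitting a zero pivot.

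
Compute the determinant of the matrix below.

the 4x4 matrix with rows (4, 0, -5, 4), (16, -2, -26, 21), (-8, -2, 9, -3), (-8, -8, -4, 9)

det(A) = 120

Forward elimination:
R2 <- R2 - (4)*R1:  [  0  -2  -6   5 ]
R3 <- R3 - (-2)*R1:  [  0  -2  -1   5 ]
R4 <- R4 - (-2)*R1:  [   0   -8  -14   17 ]
R3 <- R3 - (1)*R2:  [ 0  0  5  0 ]
R4 <- R4 - (4)*R2:  [  0   0  10  -3 ]
R4 <- R4 - (2)*R3:  [  0   0   0  -3 ]
Upper-triangular form:
[ 4   0  -5   4 ]
[ 0  -2  -6   5 ]
[ 0   0   5   0 ]
[ 0   0   0  -3 ]
det(A) = (-1)^0 * (4) * (-2) * (5) * (-3) = 120  (0 row swaps -> sign +1)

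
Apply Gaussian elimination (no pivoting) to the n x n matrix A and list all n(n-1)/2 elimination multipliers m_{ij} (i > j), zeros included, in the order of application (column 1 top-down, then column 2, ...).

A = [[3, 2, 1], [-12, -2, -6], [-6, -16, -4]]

multipliers: -4, -2, -2

Forward elimination:
R2 <- R2 - (-4)*R1:  [  0   6  -2 ]
R3 <- R3 - (-2)*R1:  [   0  -12   -2 ]
R3 <- R3 - (-2)*R2:  [  0   0  -6 ]
Multipliers (in order of application): m_{21} = -4, m_{31} = -2, m_{32} = -2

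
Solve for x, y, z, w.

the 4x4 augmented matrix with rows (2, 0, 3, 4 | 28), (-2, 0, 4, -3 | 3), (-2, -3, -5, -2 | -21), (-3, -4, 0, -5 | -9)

(2, -3, 4, 3)

Forward elimination on [A|b]:
R2 <- R2 - (-1)*R1:  [  0   0   7   1  31 ]
R3 <- R3 - (-1)*R1:  [  0  -3  -2   2   7 ]
R4 <- R4 - (-3/2)*R1:  [   0   -4  9/2    1   33 ]
R2 <-> R3   (pivot in column 2 was zero)
[ 2   0    3  4  28 ]
[ 0  -3   -2  2   7 ]
[ 0   0    7  1  31 ]
[ 0  -4  9/2  1  33 ]
R4 <- R4 - (4/3)*R2:  [    0     0  43/6  -5/3  71/3 ]
R4 <- R4 - (43/42)*R3:  [       0        0        0  -113/42  -113/14 ]
Row echelon form:
[ 2   0   3        4  |       28 ]
[ 0  -3  -2        2  |        7 ]
[ 0   0   7        1  |       31 ]
[ 0   0   0  -113/42  |  -113/14 ]
Back-substitution:
w = (-113/14) / (-113/42) = 3
z = (31 - (1)*(3)) / 7 = 4
y = (7 - (-2)*(4) - (2)*(3)) / -3 = -3
x = (28 - (3)*(4) - (4)*(3)) / 2 = 2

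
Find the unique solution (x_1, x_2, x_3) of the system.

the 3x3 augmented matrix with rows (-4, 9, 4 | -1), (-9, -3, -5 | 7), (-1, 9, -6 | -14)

Forward elimination on [A|b]:
R2 <- R2 - (9/4)*R1:  [     0  -93/4    -14   37/4 ]
R3 <- R3 - (1/4)*R1:  [     0   27/4     -7  -55/4 ]
R3 <- R3 - (-9/31)*R2:  [       0        0  -343/31  -343/31 ]
Row echelon form:
[ -4      9        4  |       -1 ]
[  0  -93/4      -14  |     37/4 ]
[  0      0  -343/31  |  -343/31 ]
Back-substitution:
x_3 = (-343/31) / (-343/31) = 1
x_2 = (37/4 - (-14)*(1)) / (-93/4) = -1
x_1 = (-1 - (9)*(-1) - (4)*(1)) / -4 = -1

(-1, -1, 1)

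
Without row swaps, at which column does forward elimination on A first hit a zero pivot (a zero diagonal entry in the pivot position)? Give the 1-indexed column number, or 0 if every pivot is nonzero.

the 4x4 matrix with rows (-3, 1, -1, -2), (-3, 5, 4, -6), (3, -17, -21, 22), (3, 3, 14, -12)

Naive forward elimination:
R2 <- R2 - (1)*R1:  [  0   4   5  -4 ]
R3 <- R3 - (-1)*R1:  [   0  -16  -22   20 ]
R4 <- R4 - (-1)*R1:  [   0    4   13  -14 ]
R3 <- R3 - (-4)*R2:  [  0   0  -2   4 ]
R4 <- R4 - (1)*R2:  [   0    0    8  -10 ]
R4 <- R4 - (-4)*R3:  [ 0  0  0  6 ]
All pivots nonzero; naive elimination completes without hitting a zero pivot.

first zero-pivot column = 0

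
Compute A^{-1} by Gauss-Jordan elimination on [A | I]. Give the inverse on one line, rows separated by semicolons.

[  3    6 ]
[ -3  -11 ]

inverse = [11/15 2/5; -1/5 -1/5]

Gauss-Jordan on [A | I]:
R1 <- (1/3)*R1:  [   1    2  |  1/3    0 ]
R2 <- R2 - (-3)*R1:  [  0  -5  |   1   1 ]
R2 <- (1/-5)*R2:  [    0     1  |  -1/5  -1/5 ]
R1 <- R1 - (2)*R2:  [     1      0  |  11/15    2/5 ]
Right block of [I | A^{-1}] is the inverse:
[ 11/15   2/5 ]
[  -1/5  -1/5 ]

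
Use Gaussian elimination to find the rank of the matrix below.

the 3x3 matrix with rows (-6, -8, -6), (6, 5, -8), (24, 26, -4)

Row reduction:
R2 <- R2 - (-1)*R1:  [   0   -3  -14 ]
R3 <- R3 - (-4)*R1:  [   0   -6  -28 ]
R3 <- R3 - (2)*R2:  [ 0  0  0 ]
Row echelon form:
[ -6  -8   -6 ]
[  0  -3  -14 ]
[  0   0    0 ]
Nonzero rows / pivot columns: 2

rank(A) = 2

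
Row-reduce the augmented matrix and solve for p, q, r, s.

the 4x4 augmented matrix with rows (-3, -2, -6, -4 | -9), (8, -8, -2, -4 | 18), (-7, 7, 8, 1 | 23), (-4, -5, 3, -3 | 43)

Forward elimination on [A|b]:
R2 <- R2 - (-8/3)*R1:  [     0  -40/3    -18  -44/3     -6 ]
R3 <- R3 - (7/3)*R1:  [    0  35/3    22  31/3    44 ]
R4 <- R4 - (4/3)*R1:  [    0  -7/3    11   7/3    55 ]
R3 <- R3 - (-7/8)*R2:  [     0      0   25/4   -5/2  155/4 ]
R4 <- R4 - (7/40)*R2:  [       0        0   283/20    49/10  1121/20 ]
R4 <- R4 - (283/125)*R3:  [       0        0        0   264/25  -792/25 ]
Row echelon form:
[ -3     -2    -6      -4  |       -9 ]
[  0  -40/3   -18   -44/3  |       -6 ]
[  0      0  25/4    -5/2  |    155/4 ]
[  0      0     0  264/25  |  -792/25 ]
Back-substitution:
s = (-792/25) / (264/25) = -3
r = (155/4 - (-5/2)*(-3)) / (25/4) = 5
q = (-6 - (-18)*(5) - (-44/3)*(-3)) / (-40/3) = -3
p = (-9 - (-2)*(-3) - (-6)*(5) - (-4)*(-3)) / -3 = -1

(-1, -3, 5, -3)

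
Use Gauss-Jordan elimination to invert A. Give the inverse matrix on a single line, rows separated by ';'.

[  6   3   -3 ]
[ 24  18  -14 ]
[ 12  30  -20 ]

Gauss-Jordan on [A | I]:
R1 <- (1/6)*R1:  [    1   1/2  -1/2  |   1/6     0     0 ]
R2 <- R2 - (24)*R1:  [  0   6  -2  |  -4   1   0 ]
R3 <- R3 - (12)*R1:  [   0   24  -14  |   -2    0    1 ]
R2 <- (1/6)*R2:  [    0     1  -1/3  |  -2/3   1/6     0 ]
R1 <- R1 - (1/2)*R2:  [     1      0   -1/3  |    1/2  -1/12      0 ]
R3 <- R3 - (24)*R2:  [  0   0  -6  |  14  -4   1 ]
R3 <- (1/-6)*R3:  [    0     0     1  |  -7/3   2/3  -1/6 ]
R1 <- R1 - (-1/3)*R3:  [     1      0      0  |  -5/18   5/36  -1/18 ]
R2 <- R2 - (-1/3)*R3:  [     0      1      0  |  -13/9   7/18  -1/18 ]
Right block of [I | A^{-1}] is the inverse:
[ -5/18  5/36  -1/18 ]
[ -13/9  7/18  -1/18 ]
[  -7/3   2/3   -1/6 ]

inverse = [-5/18 5/36 -1/18; -13/9 7/18 -1/18; -7/3 2/3 -1/6]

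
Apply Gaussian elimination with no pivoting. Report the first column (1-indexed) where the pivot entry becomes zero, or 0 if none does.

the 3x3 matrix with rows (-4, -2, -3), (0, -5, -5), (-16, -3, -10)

first zero-pivot column = 0

Naive forward elimination:
R3 <- R3 - (4)*R1:  [ 0  5  2 ]
R3 <- R3 - (-1)*R2:  [  0   0  -3 ]
All pivots nonzero; naive elimination completes without hitting a zero pivot.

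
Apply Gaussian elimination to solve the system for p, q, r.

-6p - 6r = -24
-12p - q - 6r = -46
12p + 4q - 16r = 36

Forward elimination on [A|b]:
R2 <- R2 - (2)*R1:  [  0  -1   6   2 ]
R3 <- R3 - (-2)*R1:  [   0    4  -28  -12 ]
R3 <- R3 - (-4)*R2:  [  0   0  -4  -4 ]
Row echelon form:
[ -6   0  -6  |  -24 ]
[  0  -1   6  |    2 ]
[  0   0  -4  |   -4 ]
Back-substitution:
r = (-4) / -4 = 1
q = (2 - (6)*(1)) / -1 = 4
p = (-24 - (-6)*(1)) / -6 = 3

(3, 4, 1)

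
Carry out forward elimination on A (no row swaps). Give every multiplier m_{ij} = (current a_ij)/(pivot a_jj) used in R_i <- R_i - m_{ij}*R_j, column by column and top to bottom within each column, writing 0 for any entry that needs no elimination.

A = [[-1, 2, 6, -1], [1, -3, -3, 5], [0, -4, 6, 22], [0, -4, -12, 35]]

Forward elimination:
R2 <- R2 - (-1)*R1:  [  0  -1   3   4 ]
R3: entry in column 1 is already 0 -> m_{31} = 0 (no row operation needed)
R4: entry in column 1 is already 0 -> m_{41} = 0 (no row operation needed)
R3 <- R3 - (4)*R2:  [  0   0  -6   6 ]
R4 <- R4 - (4)*R2:  [   0    0  -24   19 ]
R4 <- R4 - (4)*R3:  [  0   0   0  -5 ]
Multipliers (in order of application): m_{21} = -1, m_{31} = 0, m_{41} = 0, m_{32} = 4, m_{42} = 4, m_{43} = 4

multipliers: -1, 0, 0, 4, 4, 4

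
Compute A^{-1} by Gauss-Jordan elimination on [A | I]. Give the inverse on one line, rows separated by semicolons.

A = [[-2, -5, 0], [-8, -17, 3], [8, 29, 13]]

inverse = [77/6 -65/24 5/8; -16/3 13/12 -1/4; 4 -3/4 1/4]

Gauss-Jordan on [A | I]:
R1 <- (1/-2)*R1:  [    1   5/2     0  |  -1/2     0     0 ]
R2 <- R2 - (-8)*R1:  [  0   3   3  |  -4   1   0 ]
R3 <- R3 - (8)*R1:  [  0   9  13  |   4   0   1 ]
R2 <- (1/3)*R2:  [    0     1     1  |  -4/3   1/3     0 ]
R1 <- R1 - (5/2)*R2:  [    1     0  -5/2  |  17/6  -5/6     0 ]
R3 <- R3 - (9)*R2:  [  0   0   4  |  16  -3   1 ]
R3 <- (1/4)*R3:  [    0     0     1  |     4  -3/4   1/4 ]
R1 <- R1 - (-5/2)*R3:  [      1       0       0  |    77/6  -65/24     5/8 ]
R2 <- R2 - (1)*R3:  [     0      1      0  |  -16/3  13/12   -1/4 ]
Right block of [I | A^{-1}] is the inverse:
[  77/6  -65/24   5/8 ]
[ -16/3   13/12  -1/4 ]
[     4    -3/4   1/4 ]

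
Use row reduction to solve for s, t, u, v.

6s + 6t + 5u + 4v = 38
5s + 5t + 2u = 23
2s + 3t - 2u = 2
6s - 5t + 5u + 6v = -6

Forward elimination on [A|b]:
R2 <- R2 - (5/6)*R1:  [     0      0  -13/6  -10/3  -26/3 ]
R3 <- R3 - (1/3)*R1:  [     0      1  -11/3   -4/3  -32/3 ]
R4 <- R4 - (1)*R1:  [   0  -11    0    2  -44 ]
R2 <-> R3   (pivot in column 2 was zero)
[ 6    6      5      4     38 ]
[ 0    1  -11/3   -4/3  -32/3 ]
[ 0    0  -13/6  -10/3  -26/3 ]
[ 0  -11      0      2    -44 ]
R4 <- R4 - (-11)*R2:  [      0       0  -121/3   -38/3  -484/3 ]
R4 <- R4 - (242/13)*R3:  [      0       0       0  642/13       0 ]
Row echelon form:
[ 6  6      5       4  |     38 ]
[ 0  1  -11/3    -4/3  |  -32/3 ]
[ 0  0  -13/6   -10/3  |  -26/3 ]
[ 0  0      0  642/13  |      0 ]
Back-substitution:
v = (0) / (642/13) = 0
u = (-26/3 - (-10/3)*(0)) / (-13/6) = 4
t = (-32/3 - (-11/3)*(4) - (-4/3)*(0)) / 1 = 4
s = (38 - (6)*(4) - (5)*(4) - (4)*(0)) / 6 = -1

(-1, 4, 4, 0)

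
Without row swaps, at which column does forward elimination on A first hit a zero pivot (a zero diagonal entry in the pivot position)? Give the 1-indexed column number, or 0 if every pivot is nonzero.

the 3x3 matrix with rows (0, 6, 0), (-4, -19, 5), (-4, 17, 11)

Naive forward elimination:
Pivot entry (1,1) is zero but row 2 has -4 in column 1 -> naive elimination stops; a row interchange (e.g. R1 <-> R2) would be required here.

first zero-pivot column = 1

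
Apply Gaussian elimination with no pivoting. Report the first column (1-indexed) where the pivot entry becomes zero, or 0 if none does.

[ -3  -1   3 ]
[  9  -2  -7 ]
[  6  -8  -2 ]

first zero-pivot column = 3

Naive forward elimination:
R2 <- R2 - (-3)*R1:  [  0  -5   2 ]
R3 <- R3 - (-2)*R1:  [   0  -10    4 ]
R3 <- R3 - (2)*R2:  [ 0  0  0 ]
Matrix at this point:
[ -3  -1  3 ]
[  0  -5  2 ]
[  0   0  0 ]
Pivot entry (3,3) in the last row is zero and there are no rows below to swap with -> zero pivot in column 3 (A is singular).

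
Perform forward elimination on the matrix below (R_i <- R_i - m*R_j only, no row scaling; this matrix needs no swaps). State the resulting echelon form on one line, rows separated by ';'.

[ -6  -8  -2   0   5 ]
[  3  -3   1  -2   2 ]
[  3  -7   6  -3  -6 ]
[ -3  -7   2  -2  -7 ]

Forward elimination:
R2 <- R2 - (-1/2)*R1:  [   0   -7    0   -2  9/2 ]
R3 <- R3 - (-1/2)*R1:  [    0   -11     5    -3  -7/2 ]
R4 <- R4 - (1/2)*R1:  [     0     -3      3     -2  -19/2 ]
R3 <- R3 - (11/7)*R2:  [     0      0      5    1/7  -74/7 ]
R4 <- R4 - (3/7)*R2:  [     0      0      3   -8/7  -80/7 ]
R4 <- R4 - (3/5)*R3:  [       0        0        0   -43/35  -178/35 ]
Row echelon form:
[ -6  -8  -2       0        5 ]
[  0  -7   0      -2      9/2 ]
[  0   0   5     1/7    -74/7 ]
[  0   0   0  -43/35  -178/35 ]

REF = [-6 -8 -2 0 5; 0 -7 0 -2 9/2; 0 0 5 1/7 -74/7; 0 0 0 -43/35 -178/35]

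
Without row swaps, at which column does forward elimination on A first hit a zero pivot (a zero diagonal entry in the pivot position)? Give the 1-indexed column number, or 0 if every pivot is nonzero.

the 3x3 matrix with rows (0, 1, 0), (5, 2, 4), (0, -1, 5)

Naive forward elimination:
Pivot entry (1,1) is zero but row 2 has 5 in column 1 -> naive elimination stops; a row interchange (e.g. R1 <-> R2) would be required here.

first zero-pivot column = 1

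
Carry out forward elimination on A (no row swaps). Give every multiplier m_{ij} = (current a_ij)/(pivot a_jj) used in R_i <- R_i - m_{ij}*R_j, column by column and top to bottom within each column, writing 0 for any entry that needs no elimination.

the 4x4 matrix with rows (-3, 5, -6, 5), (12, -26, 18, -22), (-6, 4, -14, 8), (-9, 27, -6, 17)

multipliers: -4, 2, 3, 1, -2, 0

Forward elimination:
R2 <- R2 - (-4)*R1:  [  0  -6  -6  -2 ]
R3 <- R3 - (2)*R1:  [  0  -6  -2  -2 ]
R4 <- R4 - (3)*R1:  [  0  12  12   2 ]
R3 <- R3 - (1)*R2:  [ 0  0  4  0 ]
R4 <- R4 - (-2)*R2:  [  0   0   0  -2 ]
R4: entry in column 3 is already 0 -> m_{43} = 0 (no row operation needed)
Multipliers (in order of application): m_{21} = -4, m_{31} = 2, m_{41} = 3, m_{32} = 1, m_{42} = -2, m_{43} = 0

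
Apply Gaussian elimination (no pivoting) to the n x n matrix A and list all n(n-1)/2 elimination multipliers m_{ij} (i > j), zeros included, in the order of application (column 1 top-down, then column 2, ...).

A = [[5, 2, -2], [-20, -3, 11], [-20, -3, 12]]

multipliers: -4, -4, 1

Forward elimination:
R2 <- R2 - (-4)*R1:  [ 0  5  3 ]
R3 <- R3 - (-4)*R1:  [ 0  5  4 ]
R3 <- R3 - (1)*R2:  [ 0  0  1 ]
Multipliers (in order of application): m_{21} = -4, m_{31} = -4, m_{32} = 1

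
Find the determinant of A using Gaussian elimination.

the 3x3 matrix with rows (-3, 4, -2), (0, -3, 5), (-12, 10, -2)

Forward elimination:
R3 <- R3 - (4)*R1:  [  0  -6   6 ]
R3 <- R3 - (2)*R2:  [  0   0  -4 ]
Upper-triangular form:
[ -3   4  -2 ]
[  0  -3   5 ]
[  0   0  -4 ]
det(A) = (-1)^0 * (-3) * (-3) * (-4) = -36  (0 row swaps -> sign +1)

det(A) = -36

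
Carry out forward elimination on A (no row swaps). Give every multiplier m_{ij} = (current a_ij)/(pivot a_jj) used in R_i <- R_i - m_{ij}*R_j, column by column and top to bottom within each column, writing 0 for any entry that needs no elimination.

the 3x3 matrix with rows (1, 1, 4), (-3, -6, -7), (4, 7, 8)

Forward elimination:
R2 <- R2 - (-3)*R1:  [  0  -3   5 ]
R3 <- R3 - (4)*R1:  [  0   3  -8 ]
R3 <- R3 - (-1)*R2:  [  0   0  -3 ]
Multipliers (in order of application): m_{21} = -3, m_{31} = 4, m_{32} = -1

multipliers: -3, 4, -1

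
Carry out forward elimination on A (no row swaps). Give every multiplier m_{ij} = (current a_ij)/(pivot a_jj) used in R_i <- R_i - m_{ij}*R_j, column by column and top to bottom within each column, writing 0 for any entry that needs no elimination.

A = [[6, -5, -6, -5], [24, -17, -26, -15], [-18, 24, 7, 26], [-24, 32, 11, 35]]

multipliers: 4, -3, -4, 3, 4, 1

Forward elimination:
R2 <- R2 - (4)*R1:  [  0   3  -2   5 ]
R3 <- R3 - (-3)*R1:  [   0    9  -11   11 ]
R4 <- R4 - (-4)*R1:  [   0   12  -13   15 ]
R3 <- R3 - (3)*R2:  [  0   0  -5  -4 ]
R4 <- R4 - (4)*R2:  [  0   0  -5  -5 ]
R4 <- R4 - (1)*R3:  [  0   0   0  -1 ]
Multipliers (in order of application): m_{21} = 4, m_{31} = -3, m_{41} = -4, m_{32} = 3, m_{42} = 4, m_{43} = 1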